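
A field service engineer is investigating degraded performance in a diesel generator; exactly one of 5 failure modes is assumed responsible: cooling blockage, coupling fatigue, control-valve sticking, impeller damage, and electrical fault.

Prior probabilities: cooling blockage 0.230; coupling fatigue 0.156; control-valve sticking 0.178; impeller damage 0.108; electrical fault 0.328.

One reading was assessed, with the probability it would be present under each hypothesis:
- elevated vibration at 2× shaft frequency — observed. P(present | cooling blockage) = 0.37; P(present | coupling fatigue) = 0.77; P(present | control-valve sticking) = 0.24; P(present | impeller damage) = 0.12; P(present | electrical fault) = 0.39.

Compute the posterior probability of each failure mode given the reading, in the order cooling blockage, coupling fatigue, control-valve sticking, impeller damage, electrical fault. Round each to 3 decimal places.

For each hypothesis, the unnormalized posterior weight is prior × likelihood:
  cooling blockage: 0.230 × 0.37 = 0.0851
  coupling fatigue: 0.156 × 0.77 = 0.12012
  control-valve sticking: 0.178 × 0.24 = 0.04272
  impeller damage: 0.108 × 0.12 = 0.01296
  electrical fault: 0.328 × 0.39 = 0.12792
Normalizing constant Z = 0.0851 + 0.12012 + 0.04272 + 0.01296 + 0.12792 = 0.38882.
P(cooling blockage | evidence) = 0.0851 / 0.38882 ≈ 0.219
P(coupling fatigue | evidence) = 0.12012 / 0.38882 ≈ 0.309
P(control-valve sticking | evidence) = 0.04272 / 0.38882 ≈ 0.110
P(impeller damage | evidence) = 0.01296 / 0.38882 ≈ 0.033
P(electrical fault | evidence) = 0.12792 / 0.38882 ≈ 0.329

0.219, 0.309, 0.110, 0.033, 0.329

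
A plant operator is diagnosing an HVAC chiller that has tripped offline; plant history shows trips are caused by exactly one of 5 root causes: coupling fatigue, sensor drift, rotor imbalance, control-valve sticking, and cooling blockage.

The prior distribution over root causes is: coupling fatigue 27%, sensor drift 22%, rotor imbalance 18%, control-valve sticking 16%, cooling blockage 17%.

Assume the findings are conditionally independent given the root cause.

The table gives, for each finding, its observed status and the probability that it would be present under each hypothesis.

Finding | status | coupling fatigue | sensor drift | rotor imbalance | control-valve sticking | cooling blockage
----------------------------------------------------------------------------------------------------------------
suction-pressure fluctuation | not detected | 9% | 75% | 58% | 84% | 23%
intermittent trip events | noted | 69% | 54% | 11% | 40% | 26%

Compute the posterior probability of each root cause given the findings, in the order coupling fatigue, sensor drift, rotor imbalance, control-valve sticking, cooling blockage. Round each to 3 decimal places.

0.673, 0.118, 0.033, 0.041, 0.135

Multiply each prior by the joint likelihood of the evidence pattern (using 1 − P(present | H) for each absent finding):
  coupling fatigue: 0.27 × (1 − 0.09) × 0.69 = 0.16953
  sensor drift: 0.22 × (1 − 0.75) × 0.54 = 0.0297
  rotor imbalance: 0.18 × (1 − 0.58) × 0.11 = 0.008316
  control-valve sticking: 0.16 × (1 − 0.84) × 0.40 = 0.01024
  cooling blockage: 0.17 × (1 − 0.23) × 0.26 = 0.034034
Normalizing constant Z = 0.16953 + 0.0297 + 0.008316 + 0.01024 + 0.034034 = 0.25182.
P(coupling fatigue | evidence) = 0.16953 / 0.25182 ≈ 0.673
P(sensor drift | evidence) = 0.0297 / 0.25182 ≈ 0.118
P(rotor imbalance | evidence) = 0.008316 / 0.25182 ≈ 0.033
P(control-valve sticking | evidence) = 0.01024 / 0.25182 ≈ 0.041
P(cooling blockage | evidence) = 0.034034 / 0.25182 ≈ 0.135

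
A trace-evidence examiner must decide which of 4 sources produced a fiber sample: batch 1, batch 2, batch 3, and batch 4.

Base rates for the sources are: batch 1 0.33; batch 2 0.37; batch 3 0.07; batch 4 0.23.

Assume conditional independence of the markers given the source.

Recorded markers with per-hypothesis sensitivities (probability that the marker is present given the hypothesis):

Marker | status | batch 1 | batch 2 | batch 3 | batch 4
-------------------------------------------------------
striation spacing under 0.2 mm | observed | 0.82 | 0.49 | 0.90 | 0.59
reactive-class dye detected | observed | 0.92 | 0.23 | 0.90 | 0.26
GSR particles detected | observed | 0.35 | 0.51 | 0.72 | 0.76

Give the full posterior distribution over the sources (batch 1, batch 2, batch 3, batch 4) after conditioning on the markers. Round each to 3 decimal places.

0.495, 0.121, 0.232, 0.152

Multiply each prior by the joint likelihood of the marker pattern:
  batch 1: 0.33 × 0.82 × 0.92 × 0.35 = 0.087133
  batch 2: 0.37 × 0.49 × 0.23 × 0.51 = 0.021266
  batch 3: 0.07 × 0.90 × 0.90 × 0.72 = 0.040824
  batch 4: 0.23 × 0.59 × 0.26 × 0.76 = 0.026814
The unnormalized weights sum to 0.17604.
P(batch 1 | evidence) = 0.087133 / 0.17604 ≈ 0.495
P(batch 2 | evidence) = 0.021266 / 0.17604 ≈ 0.121
P(batch 3 | evidence) = 0.040824 / 0.17604 ≈ 0.232
P(batch 4 | evidence) = 0.026814 / 0.17604 ≈ 0.152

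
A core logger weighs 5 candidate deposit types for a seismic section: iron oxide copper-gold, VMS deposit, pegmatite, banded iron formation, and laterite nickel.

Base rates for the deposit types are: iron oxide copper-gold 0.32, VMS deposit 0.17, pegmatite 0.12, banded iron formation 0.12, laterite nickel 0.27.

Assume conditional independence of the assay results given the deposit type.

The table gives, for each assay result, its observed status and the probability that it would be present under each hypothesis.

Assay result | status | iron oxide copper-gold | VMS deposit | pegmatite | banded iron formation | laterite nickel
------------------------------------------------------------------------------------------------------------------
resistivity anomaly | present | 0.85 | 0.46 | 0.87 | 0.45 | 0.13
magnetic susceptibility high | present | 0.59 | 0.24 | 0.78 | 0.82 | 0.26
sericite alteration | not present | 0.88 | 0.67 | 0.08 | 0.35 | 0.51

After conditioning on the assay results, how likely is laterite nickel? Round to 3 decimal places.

Multiply each prior by the joint likelihood of the assay result pattern (using 1 − P(present | H) for each absent assay result):
  iron oxide copper-gold: 0.32 × 0.85 × 0.59 × (1 − 0.88) = 0.019258
  VMS deposit: 0.17 × 0.46 × 0.24 × (1 − 0.67) = 0.0061934
  pegmatite: 0.12 × 0.87 × 0.78 × (1 − 0.08) = 0.074917
  banded iron formation: 0.12 × 0.45 × 0.82 × (1 − 0.35) = 0.028782
  laterite nickel: 0.27 × 0.13 × 0.26 × (1 − 0.51) = 0.0044717
The unnormalized weights sum to 0.13362.
P(laterite nickel | evidence) = 0.0044717 / 0.13362 ≈ 0.033.

0.033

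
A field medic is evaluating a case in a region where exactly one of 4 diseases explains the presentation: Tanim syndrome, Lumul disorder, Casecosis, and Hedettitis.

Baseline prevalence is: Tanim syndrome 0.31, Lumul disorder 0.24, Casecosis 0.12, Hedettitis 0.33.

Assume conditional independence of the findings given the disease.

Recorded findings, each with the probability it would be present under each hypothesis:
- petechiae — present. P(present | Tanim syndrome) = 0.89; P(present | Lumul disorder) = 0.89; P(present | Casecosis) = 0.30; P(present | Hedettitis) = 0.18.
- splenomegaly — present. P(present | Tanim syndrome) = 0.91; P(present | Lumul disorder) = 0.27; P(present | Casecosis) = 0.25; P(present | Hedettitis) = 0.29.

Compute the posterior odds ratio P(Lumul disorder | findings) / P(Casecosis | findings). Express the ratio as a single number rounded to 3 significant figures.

The normalizing constant cancels in an odds ratio, so compute prior × likelihood for the two hypotheses only:
  Lumul disorder: 0.24 × 0.89 × 0.27 = 0.057672
  Casecosis: 0.12 × 0.30 × 0.25 = 0.009
Odds(Lumul disorder : Casecosis) = 0.057672 / 0.009 ≈ 6.41.

6.41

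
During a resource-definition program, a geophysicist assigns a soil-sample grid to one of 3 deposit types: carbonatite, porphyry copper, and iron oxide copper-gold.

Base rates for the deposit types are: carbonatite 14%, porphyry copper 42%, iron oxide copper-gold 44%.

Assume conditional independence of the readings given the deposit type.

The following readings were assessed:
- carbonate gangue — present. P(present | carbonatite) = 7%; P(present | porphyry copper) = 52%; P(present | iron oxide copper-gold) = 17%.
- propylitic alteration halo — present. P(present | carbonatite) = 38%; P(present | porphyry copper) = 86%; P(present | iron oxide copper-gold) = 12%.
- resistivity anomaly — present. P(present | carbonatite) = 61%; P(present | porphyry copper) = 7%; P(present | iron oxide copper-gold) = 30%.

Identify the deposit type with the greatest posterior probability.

porphyry copper

By Bayes' rule with conditional independence, the unnormalized weight for each hypothesis is prior × ∏ likelihoods:
  carbonatite: 0.14 × 0.07 × 0.38 × 0.61 = 0.0022716
  porphyry copper: 0.42 × 0.52 × 0.86 × 0.07 = 0.013148
  iron oxide copper-gold: 0.44 × 0.17 × 0.12 × 0.30 = 0.0026928
The unnormalized weights sum to 0.018112.
P(carbonatite | evidence) ≈ 0.0022716 / 0.018112 ≈ 0.125
P(porphyry copper | evidence) ≈ 0.013148 / 0.018112 ≈ 0.726
P(iron oxide copper-gold | evidence) ≈ 0.0026928 / 0.018112 ≈ 0.149
The largest is 0.726, so porphyry copper is most probable.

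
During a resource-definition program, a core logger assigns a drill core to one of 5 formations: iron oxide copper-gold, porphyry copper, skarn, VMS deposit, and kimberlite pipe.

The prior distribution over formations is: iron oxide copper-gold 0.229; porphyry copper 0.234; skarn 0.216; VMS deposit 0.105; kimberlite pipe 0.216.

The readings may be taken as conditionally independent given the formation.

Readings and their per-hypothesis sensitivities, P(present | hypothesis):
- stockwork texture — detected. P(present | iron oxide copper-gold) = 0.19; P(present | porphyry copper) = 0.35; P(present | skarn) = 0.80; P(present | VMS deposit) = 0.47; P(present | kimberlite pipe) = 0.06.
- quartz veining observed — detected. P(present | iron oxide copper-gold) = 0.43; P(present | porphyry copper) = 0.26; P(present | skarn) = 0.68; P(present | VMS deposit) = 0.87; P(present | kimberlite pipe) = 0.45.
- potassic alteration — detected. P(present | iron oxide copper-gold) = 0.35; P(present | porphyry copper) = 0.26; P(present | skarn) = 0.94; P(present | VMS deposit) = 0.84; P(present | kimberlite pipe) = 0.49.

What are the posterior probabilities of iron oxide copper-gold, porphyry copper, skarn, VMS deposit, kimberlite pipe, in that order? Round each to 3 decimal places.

By Bayes' rule with conditional independence, the unnormalized weight for each hypothesis is prior × ∏ likelihoods:
  iron oxide copper-gold: 0.229 × 0.19 × 0.43 × 0.35 = 0.0065483
  porphyry copper: 0.234 × 0.35 × 0.26 × 0.26 = 0.0055364
  skarn: 0.216 × 0.80 × 0.68 × 0.94 = 0.11045
  VMS deposit: 0.105 × 0.47 × 0.87 × 0.84 = 0.036065
  kimberlite pipe: 0.216 × 0.06 × 0.45 × 0.49 = 0.0028577
Marginal likelihood of the evidence = 0.16146.
P(iron oxide copper-gold | evidence) = 0.0065483 / 0.16146 ≈ 0.041
P(porphyry copper | evidence) = 0.0055364 / 0.16146 ≈ 0.034
P(skarn | evidence) = 0.11045 / 0.16146 ≈ 0.684
P(VMS deposit | evidence) = 0.036065 / 0.16146 ≈ 0.223
P(kimberlite pipe | evidence) = 0.0028577 / 0.16146 ≈ 0.018

0.041, 0.034, 0.684, 0.223, 0.018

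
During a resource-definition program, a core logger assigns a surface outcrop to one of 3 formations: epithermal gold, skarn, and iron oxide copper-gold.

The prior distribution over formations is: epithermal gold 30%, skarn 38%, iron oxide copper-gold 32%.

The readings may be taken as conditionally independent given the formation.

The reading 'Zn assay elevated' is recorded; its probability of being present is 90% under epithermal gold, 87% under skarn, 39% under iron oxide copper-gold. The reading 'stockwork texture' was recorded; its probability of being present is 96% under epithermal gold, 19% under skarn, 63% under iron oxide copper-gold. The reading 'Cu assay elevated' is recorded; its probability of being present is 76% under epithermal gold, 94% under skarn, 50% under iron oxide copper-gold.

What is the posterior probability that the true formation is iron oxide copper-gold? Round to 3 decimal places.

0.133

Multiply each prior by the joint likelihood of the reading pattern:
  epithermal gold: 0.30 × 0.90 × 0.96 × 0.76 = 0.19699
  skarn: 0.38 × 0.87 × 0.19 × 0.94 = 0.059045
  iron oxide copper-gold: 0.32 × 0.39 × 0.63 × 0.50 = 0.039312
The unnormalized weights sum to 0.29535.
P(iron oxide copper-gold | evidence) = 0.039312 / 0.29535 ≈ 0.133.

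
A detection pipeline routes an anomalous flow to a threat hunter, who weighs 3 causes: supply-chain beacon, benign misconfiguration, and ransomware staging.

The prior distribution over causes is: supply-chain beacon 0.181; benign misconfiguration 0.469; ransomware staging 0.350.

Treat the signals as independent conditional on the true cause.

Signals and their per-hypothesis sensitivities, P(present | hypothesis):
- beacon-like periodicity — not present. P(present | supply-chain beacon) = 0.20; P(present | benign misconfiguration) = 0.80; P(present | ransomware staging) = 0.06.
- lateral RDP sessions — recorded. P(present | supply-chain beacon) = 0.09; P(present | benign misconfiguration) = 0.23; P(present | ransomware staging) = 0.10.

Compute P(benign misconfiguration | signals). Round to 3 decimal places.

0.320

Multiply each prior by the joint likelihood of the signal pattern (using 1 − P(present | H) for each absent signal):
  supply-chain beacon: 0.181 × (1 − 0.20) × 0.09 = 0.013032
  benign misconfiguration: 0.469 × (1 − 0.80) × 0.23 = 0.021574
  ransomware staging: 0.350 × (1 − 0.06) × 0.10 = 0.0329
Marginal likelihood of the evidence = 0.067506.
P(benign misconfiguration | evidence) = 0.021574 / 0.067506 ≈ 0.320.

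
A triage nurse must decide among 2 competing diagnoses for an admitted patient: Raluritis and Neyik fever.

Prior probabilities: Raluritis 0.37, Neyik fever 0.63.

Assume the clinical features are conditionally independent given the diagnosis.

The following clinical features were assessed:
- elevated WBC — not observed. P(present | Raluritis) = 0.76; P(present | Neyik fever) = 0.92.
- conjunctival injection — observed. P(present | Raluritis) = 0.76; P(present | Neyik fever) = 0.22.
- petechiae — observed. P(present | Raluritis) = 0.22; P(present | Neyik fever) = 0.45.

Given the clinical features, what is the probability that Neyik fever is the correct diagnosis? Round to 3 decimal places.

For each hypothesis, the unnormalized posterior weight is prior × product of the clinical feature likelihoods (using 1 − P(present | H) for each absent clinical feature):
  Raluritis: 0.37 × (1 − 0.76) × 0.76 × 0.22 = 0.014847
  Neyik fever: 0.63 × (1 − 0.92) × 0.22 × 0.45 = 0.0049896
The unnormalized weights sum to 0.019837.
P(Neyik fever | evidence) = 0.0049896 / 0.019837 ≈ 0.252.

0.252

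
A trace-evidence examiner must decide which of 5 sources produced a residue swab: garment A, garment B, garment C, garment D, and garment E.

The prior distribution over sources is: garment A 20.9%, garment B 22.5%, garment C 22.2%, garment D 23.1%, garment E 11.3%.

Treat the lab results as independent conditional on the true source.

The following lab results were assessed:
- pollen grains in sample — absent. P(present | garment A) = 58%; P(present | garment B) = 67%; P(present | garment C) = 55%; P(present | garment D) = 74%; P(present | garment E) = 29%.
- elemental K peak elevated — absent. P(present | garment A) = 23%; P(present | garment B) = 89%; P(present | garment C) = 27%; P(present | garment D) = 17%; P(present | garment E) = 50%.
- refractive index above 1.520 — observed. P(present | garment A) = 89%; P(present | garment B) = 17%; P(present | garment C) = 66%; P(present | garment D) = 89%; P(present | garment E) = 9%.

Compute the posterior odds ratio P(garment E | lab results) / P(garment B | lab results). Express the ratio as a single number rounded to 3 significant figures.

Unnormalized posterior weight (prior times the lab result likelihoods) for each of the two hypotheses (using 1 − P(present | H) for each absent lab result):
  garment E: 0.113 × (1 − 0.29) × (1 − 0.50) × 0.09 = 0.0036103
  garment B: 0.225 × (1 − 0.67) × (1 − 0.89) × 0.17 = 0.0013885
Odds(garment E : garment B) = 0.0036103 / 0.0013885 ≈ 2.60.

2.60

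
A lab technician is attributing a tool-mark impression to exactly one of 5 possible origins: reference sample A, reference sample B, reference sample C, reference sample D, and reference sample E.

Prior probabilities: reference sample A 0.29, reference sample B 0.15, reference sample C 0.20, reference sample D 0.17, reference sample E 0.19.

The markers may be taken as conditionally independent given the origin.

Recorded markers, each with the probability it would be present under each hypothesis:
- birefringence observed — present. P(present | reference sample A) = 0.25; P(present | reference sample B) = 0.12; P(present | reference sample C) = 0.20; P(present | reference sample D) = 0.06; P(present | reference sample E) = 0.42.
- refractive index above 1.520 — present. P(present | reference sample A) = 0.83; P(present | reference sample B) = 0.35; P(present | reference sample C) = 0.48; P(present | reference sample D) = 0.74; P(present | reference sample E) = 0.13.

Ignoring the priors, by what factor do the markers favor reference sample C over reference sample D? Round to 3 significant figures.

2.16

Joint likelihood of the marker pattern under each hypothesis:
  reference sample C: 0.20 × 0.48 = 0.096
  reference sample D: 0.06 × 0.74 = 0.0444
Bayes factor = 0.096 / 0.0444 ≈ 2.16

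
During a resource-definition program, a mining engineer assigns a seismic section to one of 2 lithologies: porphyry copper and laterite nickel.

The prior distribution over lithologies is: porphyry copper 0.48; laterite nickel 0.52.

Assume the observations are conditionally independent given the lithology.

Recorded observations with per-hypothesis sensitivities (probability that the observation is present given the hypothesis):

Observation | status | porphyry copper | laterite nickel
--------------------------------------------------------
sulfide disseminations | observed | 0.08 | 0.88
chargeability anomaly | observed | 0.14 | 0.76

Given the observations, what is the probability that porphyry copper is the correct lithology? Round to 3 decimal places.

Multiply each prior by the joint likelihood of the evidence pattern:
  porphyry copper: 0.48 × 0.08 × 0.14 = 0.005376
  laterite nickel: 0.52 × 0.88 × 0.76 = 0.34778
Normalizing constant Z = 0.005376 + 0.34778 = 0.35315.
P(porphyry copper | evidence) = 0.005376 / 0.35315 ≈ 0.015.

0.015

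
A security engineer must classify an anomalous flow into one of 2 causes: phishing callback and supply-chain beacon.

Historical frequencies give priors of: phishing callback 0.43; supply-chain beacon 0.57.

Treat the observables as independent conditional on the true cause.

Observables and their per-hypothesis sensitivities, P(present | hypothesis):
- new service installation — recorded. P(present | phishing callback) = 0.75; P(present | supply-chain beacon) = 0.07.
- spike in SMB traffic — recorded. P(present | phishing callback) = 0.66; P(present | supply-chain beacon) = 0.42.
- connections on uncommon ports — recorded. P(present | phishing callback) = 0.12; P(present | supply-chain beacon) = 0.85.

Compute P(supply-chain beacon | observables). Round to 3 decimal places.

0.358

By Bayes' rule with conditional independence, the unnormalized weight for each hypothesis is prior × ∏ likelihoods:
  phishing callback: 0.43 × 0.75 × 0.66 × 0.12 = 0.025542
  supply-chain beacon: 0.57 × 0.07 × 0.42 × 0.85 = 0.014244
The unnormalized weights sum to 0.039786.
P(supply-chain beacon | evidence) = 0.014244 / 0.039786 ≈ 0.358.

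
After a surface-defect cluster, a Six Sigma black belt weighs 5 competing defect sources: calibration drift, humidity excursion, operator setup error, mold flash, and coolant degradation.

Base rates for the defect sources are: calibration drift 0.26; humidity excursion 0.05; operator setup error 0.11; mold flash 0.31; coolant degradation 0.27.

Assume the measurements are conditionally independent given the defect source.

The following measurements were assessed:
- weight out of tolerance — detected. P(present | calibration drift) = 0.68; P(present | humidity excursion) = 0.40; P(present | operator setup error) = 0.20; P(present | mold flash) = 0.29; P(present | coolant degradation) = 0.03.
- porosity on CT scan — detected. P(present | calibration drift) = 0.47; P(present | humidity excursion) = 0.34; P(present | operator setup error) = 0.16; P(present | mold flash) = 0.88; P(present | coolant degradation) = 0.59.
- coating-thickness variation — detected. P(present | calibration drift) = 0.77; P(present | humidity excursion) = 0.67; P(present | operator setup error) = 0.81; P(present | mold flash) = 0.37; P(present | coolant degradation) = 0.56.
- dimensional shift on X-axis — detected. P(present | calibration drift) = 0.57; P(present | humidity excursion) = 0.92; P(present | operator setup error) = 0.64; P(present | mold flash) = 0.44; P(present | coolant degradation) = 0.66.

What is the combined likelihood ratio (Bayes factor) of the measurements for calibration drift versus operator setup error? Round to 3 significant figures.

Take the product of per-measurement likelihoods under each hypothesis, then divide.
  calibration drift: 0.68 × 0.47 × 0.77 × 0.57 = 0.14027
  operator setup error: 0.20 × 0.16 × 0.81 × 0.64 = 0.016589
Bayes factor = 0.14027 / 0.016589 ≈ 8.46

8.46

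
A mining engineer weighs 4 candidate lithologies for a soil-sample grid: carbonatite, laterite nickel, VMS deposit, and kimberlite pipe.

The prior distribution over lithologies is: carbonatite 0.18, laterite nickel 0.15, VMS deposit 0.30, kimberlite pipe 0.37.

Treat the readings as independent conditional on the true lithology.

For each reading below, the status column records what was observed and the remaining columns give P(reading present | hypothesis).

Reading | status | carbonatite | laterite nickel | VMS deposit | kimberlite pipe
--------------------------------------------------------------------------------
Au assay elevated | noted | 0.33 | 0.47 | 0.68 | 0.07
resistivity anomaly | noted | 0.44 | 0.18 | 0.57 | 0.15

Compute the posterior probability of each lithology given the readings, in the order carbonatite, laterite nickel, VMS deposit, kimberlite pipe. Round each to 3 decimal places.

0.164, 0.080, 0.731, 0.024

For each hypothesis, the unnormalized posterior weight is prior × product of the reading likelihoods:
  carbonatite: 0.18 × 0.33 × 0.44 = 0.026136
  laterite nickel: 0.15 × 0.47 × 0.18 = 0.01269
  VMS deposit: 0.30 × 0.68 × 0.57 = 0.11628
  kimberlite pipe: 0.37 × 0.07 × 0.15 = 0.003885
Normalizing constant Z = 0.026136 + 0.01269 + 0.11628 + 0.003885 = 0.15899.
P(carbonatite | evidence) = 0.026136 / 0.15899 ≈ 0.164
P(laterite nickel | evidence) = 0.01269 / 0.15899 ≈ 0.080
P(VMS deposit | evidence) = 0.11628 / 0.15899 ≈ 0.731
P(kimberlite pipe | evidence) = 0.003885 / 0.15899 ≈ 0.024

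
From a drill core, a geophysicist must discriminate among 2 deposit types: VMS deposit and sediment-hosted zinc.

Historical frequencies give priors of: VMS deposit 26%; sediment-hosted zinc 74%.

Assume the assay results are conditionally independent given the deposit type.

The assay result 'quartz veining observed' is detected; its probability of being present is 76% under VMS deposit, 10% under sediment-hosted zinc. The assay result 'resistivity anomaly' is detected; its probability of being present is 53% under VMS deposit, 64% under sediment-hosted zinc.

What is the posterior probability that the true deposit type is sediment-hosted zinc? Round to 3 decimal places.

For each hypothesis, the unnormalized posterior weight is prior × product of the assay result likelihoods:
  VMS deposit: 0.26 × 0.76 × 0.53 = 0.10473
  sediment-hosted zinc: 0.74 × 0.10 × 0.64 = 0.04736
Normalizing constant Z = 0.10473 + 0.04736 = 0.15209.
P(sediment-hosted zinc | evidence) = 0.04736 / 0.15209 ≈ 0.311.

0.311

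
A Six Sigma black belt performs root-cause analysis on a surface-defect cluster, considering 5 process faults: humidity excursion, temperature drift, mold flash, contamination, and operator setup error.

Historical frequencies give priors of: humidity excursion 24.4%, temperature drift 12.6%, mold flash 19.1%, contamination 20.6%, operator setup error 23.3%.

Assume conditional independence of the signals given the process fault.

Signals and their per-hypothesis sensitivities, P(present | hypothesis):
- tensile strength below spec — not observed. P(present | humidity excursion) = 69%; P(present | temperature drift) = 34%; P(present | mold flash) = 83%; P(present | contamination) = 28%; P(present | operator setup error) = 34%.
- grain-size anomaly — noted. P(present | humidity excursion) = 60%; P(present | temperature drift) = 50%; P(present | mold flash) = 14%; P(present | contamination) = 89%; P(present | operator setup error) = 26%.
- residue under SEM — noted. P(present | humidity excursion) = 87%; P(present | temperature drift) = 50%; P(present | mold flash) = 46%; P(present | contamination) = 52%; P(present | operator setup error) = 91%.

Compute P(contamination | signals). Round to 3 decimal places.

Multiply each prior by the joint likelihood of the signal pattern (using 1 − P(present | H) for each absent signal):
  humidity excursion: 0.244 × (1 − 0.69) × 0.60 × 0.87 = 0.039484
  temperature drift: 0.126 × (1 − 0.34) × 0.50 × 0.50 = 0.02079
  mold flash: 0.191 × (1 − 0.83) × 0.14 × 0.46 = 0.0020911
  contamination: 0.206 × (1 − 0.28) × 0.89 × 0.52 = 0.068642
  operator setup error: 0.233 × (1 − 0.34) × 0.26 × 0.91 = 0.036384
Marginal likelihood of the evidence = 0.16739.
P(contamination | evidence) = 0.068642 / 0.16739 ≈ 0.410.

0.410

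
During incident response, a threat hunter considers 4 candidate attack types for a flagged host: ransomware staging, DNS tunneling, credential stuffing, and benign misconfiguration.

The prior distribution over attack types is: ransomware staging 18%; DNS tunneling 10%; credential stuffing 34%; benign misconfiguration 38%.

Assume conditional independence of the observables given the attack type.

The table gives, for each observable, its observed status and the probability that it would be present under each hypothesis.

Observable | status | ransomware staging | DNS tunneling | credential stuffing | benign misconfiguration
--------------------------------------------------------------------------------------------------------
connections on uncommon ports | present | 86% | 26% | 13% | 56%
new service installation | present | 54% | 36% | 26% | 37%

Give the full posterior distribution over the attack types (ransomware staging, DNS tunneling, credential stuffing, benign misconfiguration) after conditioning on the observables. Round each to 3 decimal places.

0.456, 0.051, 0.063, 0.430

By Bayes' rule with conditional independence, the unnormalized weight for each hypothesis is prior × ∏ likelihoods:
  ransomware staging: 0.18 × 0.86 × 0.54 = 0.083592
  DNS tunneling: 0.10 × 0.26 × 0.36 = 0.00936
  credential stuffing: 0.34 × 0.13 × 0.26 = 0.011492
  benign misconfiguration: 0.38 × 0.56 × 0.37 = 0.078736
The unnormalized weights sum to 0.18318.
P(ransomware staging | evidence) = 0.083592 / 0.18318 ≈ 0.456
P(DNS tunneling | evidence) = 0.00936 / 0.18318 ≈ 0.051
P(credential stuffing | evidence) = 0.011492 / 0.18318 ≈ 0.063
P(benign misconfiguration | evidence) = 0.078736 / 0.18318 ≈ 0.430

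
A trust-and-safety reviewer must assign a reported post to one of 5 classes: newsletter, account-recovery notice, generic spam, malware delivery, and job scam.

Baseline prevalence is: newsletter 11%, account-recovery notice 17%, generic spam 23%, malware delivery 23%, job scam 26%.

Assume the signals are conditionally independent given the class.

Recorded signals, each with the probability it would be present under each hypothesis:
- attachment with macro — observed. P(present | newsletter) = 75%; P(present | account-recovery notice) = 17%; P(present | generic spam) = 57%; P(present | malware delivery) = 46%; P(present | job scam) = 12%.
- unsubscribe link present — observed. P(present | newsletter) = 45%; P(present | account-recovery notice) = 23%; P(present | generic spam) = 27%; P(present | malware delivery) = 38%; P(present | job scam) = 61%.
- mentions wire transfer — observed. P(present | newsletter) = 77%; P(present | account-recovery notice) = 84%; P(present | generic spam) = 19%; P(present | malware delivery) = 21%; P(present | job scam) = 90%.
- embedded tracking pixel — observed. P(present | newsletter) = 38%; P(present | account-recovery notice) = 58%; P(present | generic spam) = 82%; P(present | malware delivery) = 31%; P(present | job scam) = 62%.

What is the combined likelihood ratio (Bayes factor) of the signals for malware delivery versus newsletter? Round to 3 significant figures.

0.115

The Bayes factor is the ratio of the joint likelihoods of the signal pattern under the two hypotheses.
  malware delivery: 0.46 × 0.38 × 0.21 × 0.31 = 0.011379
  newsletter: 0.75 × 0.45 × 0.77 × 0.38 = 0.098753
Bayes factor = 0.011379 / 0.098753 ≈ 0.115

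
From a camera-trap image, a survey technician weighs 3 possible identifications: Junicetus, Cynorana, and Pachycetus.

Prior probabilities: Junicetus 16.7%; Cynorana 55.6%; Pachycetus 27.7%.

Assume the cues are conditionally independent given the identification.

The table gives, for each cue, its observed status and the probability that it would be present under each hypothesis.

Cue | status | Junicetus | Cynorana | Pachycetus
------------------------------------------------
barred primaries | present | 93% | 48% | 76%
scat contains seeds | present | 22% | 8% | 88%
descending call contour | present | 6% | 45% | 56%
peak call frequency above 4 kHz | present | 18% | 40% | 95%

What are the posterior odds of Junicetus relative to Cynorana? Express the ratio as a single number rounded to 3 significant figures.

0.0960

Unnormalized posterior weight (prior times the cue likelihoods) for each of the two hypotheses:
  Junicetus: 0.167 × 0.93 × 0.22 × 0.06 × 0.18 = 0.00036902
  Cynorana: 0.556 × 0.48 × 0.08 × 0.45 × 0.40 = 0.0038431
Odds(Junicetus : Cynorana) = 0.00036902 / 0.0038431 ≈ 0.0960.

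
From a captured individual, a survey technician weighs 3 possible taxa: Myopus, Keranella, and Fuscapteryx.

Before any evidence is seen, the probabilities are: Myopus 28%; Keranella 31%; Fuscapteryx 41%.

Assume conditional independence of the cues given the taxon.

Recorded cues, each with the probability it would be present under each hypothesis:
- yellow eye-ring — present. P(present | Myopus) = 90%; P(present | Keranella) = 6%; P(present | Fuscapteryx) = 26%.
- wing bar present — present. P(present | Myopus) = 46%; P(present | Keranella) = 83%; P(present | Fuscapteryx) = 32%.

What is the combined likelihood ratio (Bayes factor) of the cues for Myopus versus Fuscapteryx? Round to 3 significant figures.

4.98

Joint likelihood of the cue pattern under each hypothesis:
  Myopus: 0.90 × 0.46 = 0.414
  Fuscapteryx: 0.26 × 0.32 = 0.0832
Bayes factor = 0.414 / 0.0832 ≈ 4.98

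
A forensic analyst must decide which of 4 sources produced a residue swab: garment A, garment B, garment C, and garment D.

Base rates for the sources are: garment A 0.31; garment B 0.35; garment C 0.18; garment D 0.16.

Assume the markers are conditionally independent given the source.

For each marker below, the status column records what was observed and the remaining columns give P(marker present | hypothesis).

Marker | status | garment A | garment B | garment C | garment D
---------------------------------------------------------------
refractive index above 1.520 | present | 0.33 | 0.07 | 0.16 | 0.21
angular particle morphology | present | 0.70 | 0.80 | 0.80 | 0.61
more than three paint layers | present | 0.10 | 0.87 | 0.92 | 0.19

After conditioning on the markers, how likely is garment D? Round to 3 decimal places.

0.079

Multiply each prior by the joint likelihood of the marker pattern:
  garment A: 0.31 × 0.33 × 0.70 × 0.10 = 0.007161
  garment B: 0.35 × 0.07 × 0.80 × 0.87 = 0.017052
  garment C: 0.18 × 0.16 × 0.80 × 0.92 = 0.021197
  garment D: 0.16 × 0.21 × 0.61 × 0.19 = 0.0038942
Normalizing constant Z = 0.007161 + 0.017052 + 0.021197 + 0.0038942 = 0.049304.
P(garment D | evidence) = 0.0038942 / 0.049304 ≈ 0.079.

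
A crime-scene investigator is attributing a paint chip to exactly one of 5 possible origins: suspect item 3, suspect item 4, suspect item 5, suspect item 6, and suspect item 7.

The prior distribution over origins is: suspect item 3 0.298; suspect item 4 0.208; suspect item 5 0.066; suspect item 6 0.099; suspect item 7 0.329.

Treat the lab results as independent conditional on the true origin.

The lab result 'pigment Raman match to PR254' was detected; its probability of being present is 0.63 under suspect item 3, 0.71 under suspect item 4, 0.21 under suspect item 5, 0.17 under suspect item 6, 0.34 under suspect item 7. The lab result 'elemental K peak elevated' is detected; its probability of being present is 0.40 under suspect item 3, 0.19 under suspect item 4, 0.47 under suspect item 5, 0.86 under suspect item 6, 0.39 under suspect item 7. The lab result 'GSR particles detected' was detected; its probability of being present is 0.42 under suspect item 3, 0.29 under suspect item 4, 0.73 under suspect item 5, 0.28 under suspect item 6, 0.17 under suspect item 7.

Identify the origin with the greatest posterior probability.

Multiply each prior by the joint likelihood of the lab result pattern:
  suspect item 3: 0.298 × 0.63 × 0.40 × 0.42 = 0.03154
  suspect item 4: 0.208 × 0.71 × 0.19 × 0.29 = 0.0081372
  suspect item 5: 0.066 × 0.21 × 0.47 × 0.73 = 0.0047554
  suspect item 6: 0.099 × 0.17 × 0.86 × 0.28 = 0.0040527
  suspect item 7: 0.329 × 0.34 × 0.39 × 0.17 = 0.0074163
The unnormalized weights sum to 0.055902.
P(suspect item 3 | evidence) ≈ 0.03154 / 0.055902 ≈ 0.564
P(suspect item 4 | evidence) ≈ 0.0081372 / 0.055902 ≈ 0.146
P(suspect item 5 | evidence) ≈ 0.0047554 / 0.055902 ≈ 0.085
P(suspect item 6 | evidence) ≈ 0.0040527 / 0.055902 ≈ 0.072
P(suspect item 7 | evidence) ≈ 0.0074163 / 0.055902 ≈ 0.133
The largest is 0.564, so suspect item 3 is most probable.

suspect item 3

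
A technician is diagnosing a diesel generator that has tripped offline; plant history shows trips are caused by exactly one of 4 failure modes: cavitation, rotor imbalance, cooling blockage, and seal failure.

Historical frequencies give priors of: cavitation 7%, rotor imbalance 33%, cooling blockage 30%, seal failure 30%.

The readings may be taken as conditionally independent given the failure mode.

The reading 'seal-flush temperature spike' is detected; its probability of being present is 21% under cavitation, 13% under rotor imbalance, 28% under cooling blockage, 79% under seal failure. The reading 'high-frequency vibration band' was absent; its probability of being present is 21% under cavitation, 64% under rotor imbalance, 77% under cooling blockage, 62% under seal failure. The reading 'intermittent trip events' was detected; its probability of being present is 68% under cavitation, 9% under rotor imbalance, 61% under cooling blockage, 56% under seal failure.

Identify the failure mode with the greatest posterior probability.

seal failure

For each hypothesis, the unnormalized posterior weight is prior × product of the reading likelihoods (using 1 − P(present | H) for each absent reading):
  cavitation: 0.07 × 0.21 × (1 − 0.21) × 0.68 = 0.0078968
  rotor imbalance: 0.33 × 0.13 × (1 − 0.64) × 0.09 = 0.00139
  cooling blockage: 0.30 × 0.28 × (1 − 0.77) × 0.61 = 0.011785
  seal failure: 0.30 × 0.79 × (1 − 0.62) × 0.56 = 0.050434
The unnormalized weights sum to 0.071506.
P(cavitation | evidence) ≈ 0.0078968 / 0.071506 ≈ 0.110
P(rotor imbalance | evidence) ≈ 0.00139 / 0.071506 ≈ 0.019
P(cooling blockage | evidence) ≈ 0.011785 / 0.071506 ≈ 0.165
P(seal failure | evidence) ≈ 0.050434 / 0.071506 ≈ 0.705
The largest is 0.705, so seal failure is most probable.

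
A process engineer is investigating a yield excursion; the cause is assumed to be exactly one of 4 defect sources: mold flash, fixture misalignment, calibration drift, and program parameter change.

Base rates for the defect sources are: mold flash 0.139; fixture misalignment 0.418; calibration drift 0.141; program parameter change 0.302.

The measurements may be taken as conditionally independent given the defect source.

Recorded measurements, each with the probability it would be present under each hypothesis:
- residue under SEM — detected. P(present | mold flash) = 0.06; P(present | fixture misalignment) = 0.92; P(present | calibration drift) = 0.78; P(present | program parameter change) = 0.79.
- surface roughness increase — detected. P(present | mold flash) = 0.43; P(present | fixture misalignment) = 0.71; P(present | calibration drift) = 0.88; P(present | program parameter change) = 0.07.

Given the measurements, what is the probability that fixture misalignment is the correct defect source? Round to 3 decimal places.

0.700

For each hypothesis, the unnormalized posterior weight is prior × product of the measurement likelihoods:
  mold flash: 0.139 × 0.06 × 0.43 = 0.0035862
  fixture misalignment: 0.418 × 0.92 × 0.71 = 0.27304
  calibration drift: 0.141 × 0.78 × 0.88 = 0.096782
  program parameter change: 0.302 × 0.79 × 0.07 = 0.016701
Normalizing constant Z = 0.0035862 + 0.27304 + 0.096782 + 0.016701 = 0.39011.
P(fixture misalignment | evidence) = 0.27304 / 0.39011 ≈ 0.700.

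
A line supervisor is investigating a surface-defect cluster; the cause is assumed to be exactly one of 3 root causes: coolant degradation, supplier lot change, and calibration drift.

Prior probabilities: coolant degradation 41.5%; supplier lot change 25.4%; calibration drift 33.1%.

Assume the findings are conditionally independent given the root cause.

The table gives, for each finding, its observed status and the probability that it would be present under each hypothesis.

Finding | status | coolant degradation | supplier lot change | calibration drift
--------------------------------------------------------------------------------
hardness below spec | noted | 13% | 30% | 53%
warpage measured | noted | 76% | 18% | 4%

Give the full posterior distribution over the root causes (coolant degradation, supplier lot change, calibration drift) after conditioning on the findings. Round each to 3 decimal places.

By Bayes' rule with conditional independence, the unnormalized weight for each hypothesis is prior × ∏ likelihoods:
  coolant degradation: 0.415 × 0.13 × 0.76 = 0.041002
  supplier lot change: 0.254 × 0.30 × 0.18 = 0.013716
  calibration drift: 0.331 × 0.53 × 0.04 = 0.0070172
Normalizing constant Z = 0.041002 + 0.013716 + 0.0070172 = 0.061735.
P(coolant degradation | evidence) = 0.041002 / 0.061735 ≈ 0.664
P(supplier lot change | evidence) = 0.013716 / 0.061735 ≈ 0.222
P(calibration drift | evidence) = 0.0070172 / 0.061735 ≈ 0.114

0.664, 0.222, 0.114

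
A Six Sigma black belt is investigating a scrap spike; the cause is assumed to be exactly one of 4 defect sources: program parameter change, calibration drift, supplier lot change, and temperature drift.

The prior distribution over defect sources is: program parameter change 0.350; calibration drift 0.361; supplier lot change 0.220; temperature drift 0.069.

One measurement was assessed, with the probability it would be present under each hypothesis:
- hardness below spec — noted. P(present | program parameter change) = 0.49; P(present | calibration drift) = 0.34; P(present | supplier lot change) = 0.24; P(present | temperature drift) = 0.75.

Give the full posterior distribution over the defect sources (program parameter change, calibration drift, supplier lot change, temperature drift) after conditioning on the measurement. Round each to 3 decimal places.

For each hypothesis, the unnormalized posterior weight is prior × likelihood:
  program parameter change: 0.350 × 0.49 = 0.1715
  calibration drift: 0.361 × 0.34 = 0.12274
  supplier lot change: 0.220 × 0.24 = 0.0528
  temperature drift: 0.069 × 0.75 = 0.05175
Normalizing constant Z = 0.1715 + 0.12274 + 0.0528 + 0.05175 = 0.39879.
P(program parameter change | evidence) = 0.1715 / 0.39879 ≈ 0.430
P(calibration drift | evidence) = 0.12274 / 0.39879 ≈ 0.308
P(supplier lot change | evidence) = 0.0528 / 0.39879 ≈ 0.132
P(temperature drift | evidence) = 0.05175 / 0.39879 ≈ 0.130

0.430, 0.308, 0.132, 0.130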